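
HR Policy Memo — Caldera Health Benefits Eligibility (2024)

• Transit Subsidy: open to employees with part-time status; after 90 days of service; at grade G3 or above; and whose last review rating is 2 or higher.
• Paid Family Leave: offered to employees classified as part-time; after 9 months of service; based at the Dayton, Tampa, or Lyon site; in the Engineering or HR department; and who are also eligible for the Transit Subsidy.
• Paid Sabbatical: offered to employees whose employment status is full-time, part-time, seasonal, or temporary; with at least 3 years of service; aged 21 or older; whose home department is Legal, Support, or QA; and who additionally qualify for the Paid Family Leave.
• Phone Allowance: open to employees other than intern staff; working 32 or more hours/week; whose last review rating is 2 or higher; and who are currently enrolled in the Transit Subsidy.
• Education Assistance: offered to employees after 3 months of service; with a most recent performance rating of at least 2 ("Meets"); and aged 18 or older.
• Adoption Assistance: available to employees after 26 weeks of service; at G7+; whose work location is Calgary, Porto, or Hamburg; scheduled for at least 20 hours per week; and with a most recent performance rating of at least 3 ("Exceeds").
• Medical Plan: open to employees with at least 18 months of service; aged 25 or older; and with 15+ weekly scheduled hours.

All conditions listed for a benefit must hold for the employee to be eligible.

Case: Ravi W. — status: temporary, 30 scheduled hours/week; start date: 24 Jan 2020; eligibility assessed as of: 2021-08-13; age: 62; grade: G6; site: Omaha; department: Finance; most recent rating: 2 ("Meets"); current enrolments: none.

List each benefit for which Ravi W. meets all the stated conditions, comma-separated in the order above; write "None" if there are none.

Education Assistance, Medical Plan

Service from 24 Jan 2020 to 2021-08-13: 567 days.
Transit Subsidy — status temporary ✗ (requires part-time) → not eligible.
Paid Family Leave — status temporary ✗ (requires part-time) → not eligible.
Paid Sabbatical — status temporary ✓; service 567 days < 3 years (≈1095 days) ✗ → not eligible.
Phone Allowance — status temporary ✓ (not excluded); 30 hrs/wk < 32 ✗ → not eligible.
Education Assistance — service 567 days ≥ 3 months (≈90 days) ✓; rating 2 ≥ 2 ✓; age 62 ≥ 18 ✓ → eligible.
Adoption Assistance — service 567 days ≥ 26 weeks (≈182 days) ✓; grade G6 < G7 ✗ → not eligible.
Medical Plan — service 567 days ≥ 18 months (≈540 days) ✓; age 62 ≥ 25 ✓; 30 hrs/wk ≥ 15 ✓ → eligible.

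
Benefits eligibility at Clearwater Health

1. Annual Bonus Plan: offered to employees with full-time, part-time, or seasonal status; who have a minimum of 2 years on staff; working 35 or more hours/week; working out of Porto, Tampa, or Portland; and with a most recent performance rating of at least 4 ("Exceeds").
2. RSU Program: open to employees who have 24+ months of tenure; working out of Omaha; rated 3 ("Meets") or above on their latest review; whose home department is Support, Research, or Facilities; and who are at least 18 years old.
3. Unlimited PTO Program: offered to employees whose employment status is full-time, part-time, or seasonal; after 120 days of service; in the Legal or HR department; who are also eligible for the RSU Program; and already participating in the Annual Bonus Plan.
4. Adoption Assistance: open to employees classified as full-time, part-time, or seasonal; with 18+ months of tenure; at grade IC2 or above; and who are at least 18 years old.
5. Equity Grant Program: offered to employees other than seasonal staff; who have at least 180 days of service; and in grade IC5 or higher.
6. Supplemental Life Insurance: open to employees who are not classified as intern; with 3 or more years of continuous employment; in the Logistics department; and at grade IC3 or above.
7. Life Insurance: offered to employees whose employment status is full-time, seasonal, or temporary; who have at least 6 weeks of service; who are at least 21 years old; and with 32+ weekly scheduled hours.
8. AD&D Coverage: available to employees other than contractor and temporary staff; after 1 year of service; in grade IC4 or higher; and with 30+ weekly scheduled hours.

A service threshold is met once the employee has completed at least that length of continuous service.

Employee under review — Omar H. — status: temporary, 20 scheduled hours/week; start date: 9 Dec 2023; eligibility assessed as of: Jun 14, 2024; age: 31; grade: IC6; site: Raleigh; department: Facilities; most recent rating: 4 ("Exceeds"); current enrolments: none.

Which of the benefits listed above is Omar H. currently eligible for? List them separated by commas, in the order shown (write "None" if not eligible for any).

Equity Grant Program

Service from 9 Dec 2023 to Jun 14, 2024: 188 days.
Annual Bonus Plan — status temporary ✗ (requires full-time, part-time, or seasonal) → not eligible.
RSU Program — service 188 days < 24 months (≈720 days) ✗ → not eligible.
Unlimited PTO Program — status temporary ✗ (requires full-time, part-time, or seasonal) → not eligible.
Adoption Assistance — status temporary ✗ (requires full-time, part-time, or seasonal) → not eligible.
Equity Grant Program — status temporary ✓ (not excluded); service 188 days ≥ 180 days ✓; grade IC6 ≥ IC5 ✓ → eligible.
Supplemental Life Insurance — status temporary ✓ (not excluded); service 188 days < 3 years (≈1095 days) ✗ → not eligible.
Life Insurance — status temporary ✓; service 188 days ≥ 6 weeks (≈42 days) ✓; age 31 ≥ 21 ✓; 20 hrs/wk < 32 ✗ → not eligible.
AD&D Coverage — status temporary ✗ (excluded) → not eligible.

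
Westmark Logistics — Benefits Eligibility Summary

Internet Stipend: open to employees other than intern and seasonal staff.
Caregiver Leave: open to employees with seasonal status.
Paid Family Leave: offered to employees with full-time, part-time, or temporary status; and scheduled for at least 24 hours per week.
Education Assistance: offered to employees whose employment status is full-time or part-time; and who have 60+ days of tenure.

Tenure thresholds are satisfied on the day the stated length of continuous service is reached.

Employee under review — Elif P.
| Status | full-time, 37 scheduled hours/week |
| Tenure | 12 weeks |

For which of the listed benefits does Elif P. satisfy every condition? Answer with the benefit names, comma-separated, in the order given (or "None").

Internet Stipend, Paid Family Leave, Education Assistance

Internet Stipend — status full-time ✓ (not excluded) → eligible.
Caregiver Leave — status full-time ✗ (requires seasonal) → not eligible.
Paid Family Leave — status full-time ✓; 37 hrs/wk ≥ 24 ✓ → eligible.
Education Assistance — status full-time ✓; service 12 weeks ≥ 60 days ✓ → eligible.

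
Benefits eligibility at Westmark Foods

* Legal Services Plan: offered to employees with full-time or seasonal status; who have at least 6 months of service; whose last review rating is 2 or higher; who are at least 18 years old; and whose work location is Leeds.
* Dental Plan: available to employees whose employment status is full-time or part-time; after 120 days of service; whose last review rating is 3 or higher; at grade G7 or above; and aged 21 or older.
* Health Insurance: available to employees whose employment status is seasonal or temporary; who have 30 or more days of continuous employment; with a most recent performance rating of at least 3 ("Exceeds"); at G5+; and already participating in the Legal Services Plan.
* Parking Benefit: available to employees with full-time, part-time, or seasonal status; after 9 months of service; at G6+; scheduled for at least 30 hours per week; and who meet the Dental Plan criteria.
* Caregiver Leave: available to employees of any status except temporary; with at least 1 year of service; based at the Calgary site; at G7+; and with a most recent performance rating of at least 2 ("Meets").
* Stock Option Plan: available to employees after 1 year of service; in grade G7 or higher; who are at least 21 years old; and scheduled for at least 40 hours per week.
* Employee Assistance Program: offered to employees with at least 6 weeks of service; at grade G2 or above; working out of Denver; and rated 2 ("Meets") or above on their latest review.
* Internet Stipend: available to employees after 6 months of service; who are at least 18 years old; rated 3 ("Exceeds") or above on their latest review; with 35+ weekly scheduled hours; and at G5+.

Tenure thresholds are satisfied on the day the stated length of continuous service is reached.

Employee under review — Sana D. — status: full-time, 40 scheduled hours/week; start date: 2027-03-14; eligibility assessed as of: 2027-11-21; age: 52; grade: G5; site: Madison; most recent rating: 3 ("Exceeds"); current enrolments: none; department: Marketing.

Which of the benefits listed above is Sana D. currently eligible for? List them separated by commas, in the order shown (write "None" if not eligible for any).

Service from 2027-03-14 to 2027-11-21: 252 days.
Legal Services Plan — status full-time ✓; service 252 days ≥ 6 months (≈180 days) ✓; rating 3 ≥ 2 ✓; age 52 ≥ 18 ✓; site Madison ✗ (not Leeds) → not eligible.
Dental Plan — status full-time ✓; service 252 days ≥ 120 days ✓; rating 3 ≥ 3 ✓; grade G5 < G7 ✗ → not eligible.
Health Insurance — status full-time ✗ (requires seasonal or temporary) → not eligible.
Parking Benefit — status full-time ✓; service 252 days < 9 months (≈270 days) ✗ → not eligible.
Caregiver Leave — status full-time ✓ (not excluded); service 252 days < 1 year (≈365 days) ✗ → not eligible.
Stock Option Plan — service 252 days < 1 year (≈365 days) ✗ → not eligible.
Employee Assistance Program — service 252 days ≥ 6 weeks (≈42 days) ✓; grade G5 ≥ G2 ✓; site Madison ✗ (not Denver) → not eligible.
Internet Stipend — service 252 days ≥ 6 months (≈180 days) ✓; age 52 ≥ 18 ✓; rating 3 ≥ 3 ✓; 40 hrs/wk ≥ 35 ✓; grade G5 ≥ G5 ✓ → eligible.

Internet Stipend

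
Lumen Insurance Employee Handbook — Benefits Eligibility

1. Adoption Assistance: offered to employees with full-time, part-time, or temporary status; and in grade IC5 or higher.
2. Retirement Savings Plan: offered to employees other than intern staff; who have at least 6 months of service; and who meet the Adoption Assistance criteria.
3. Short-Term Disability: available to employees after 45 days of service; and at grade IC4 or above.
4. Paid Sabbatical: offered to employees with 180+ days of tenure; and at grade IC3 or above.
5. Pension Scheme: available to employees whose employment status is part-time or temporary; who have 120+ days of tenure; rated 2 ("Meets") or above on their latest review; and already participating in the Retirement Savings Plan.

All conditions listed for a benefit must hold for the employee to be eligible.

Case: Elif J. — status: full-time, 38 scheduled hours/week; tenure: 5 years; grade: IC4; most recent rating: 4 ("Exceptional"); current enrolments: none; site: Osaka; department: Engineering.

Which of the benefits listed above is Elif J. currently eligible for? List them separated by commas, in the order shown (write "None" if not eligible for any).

Short-Term Disability, Paid Sabbatical

Adoption Assistance — status full-time ✓; grade IC4 < IC5 ✗ → not eligible.
Retirement Savings Plan — status full-time ✓ (not excluded); service 5 years ≥ 6 months (≈180 days) ✓; not eligible for Adoption Assistance ✗ → not eligible.
Short-Term Disability — service 5 years ≥ 45 days ✓; grade IC4 ≥ IC4 ✓ → eligible.
Paid Sabbatical — service 5 years ≥ 180 days ✓; grade IC4 ≥ IC3 ✓ → eligible.
Pension Scheme — status full-time ✗ (requires part-time or temporary) → not eligible.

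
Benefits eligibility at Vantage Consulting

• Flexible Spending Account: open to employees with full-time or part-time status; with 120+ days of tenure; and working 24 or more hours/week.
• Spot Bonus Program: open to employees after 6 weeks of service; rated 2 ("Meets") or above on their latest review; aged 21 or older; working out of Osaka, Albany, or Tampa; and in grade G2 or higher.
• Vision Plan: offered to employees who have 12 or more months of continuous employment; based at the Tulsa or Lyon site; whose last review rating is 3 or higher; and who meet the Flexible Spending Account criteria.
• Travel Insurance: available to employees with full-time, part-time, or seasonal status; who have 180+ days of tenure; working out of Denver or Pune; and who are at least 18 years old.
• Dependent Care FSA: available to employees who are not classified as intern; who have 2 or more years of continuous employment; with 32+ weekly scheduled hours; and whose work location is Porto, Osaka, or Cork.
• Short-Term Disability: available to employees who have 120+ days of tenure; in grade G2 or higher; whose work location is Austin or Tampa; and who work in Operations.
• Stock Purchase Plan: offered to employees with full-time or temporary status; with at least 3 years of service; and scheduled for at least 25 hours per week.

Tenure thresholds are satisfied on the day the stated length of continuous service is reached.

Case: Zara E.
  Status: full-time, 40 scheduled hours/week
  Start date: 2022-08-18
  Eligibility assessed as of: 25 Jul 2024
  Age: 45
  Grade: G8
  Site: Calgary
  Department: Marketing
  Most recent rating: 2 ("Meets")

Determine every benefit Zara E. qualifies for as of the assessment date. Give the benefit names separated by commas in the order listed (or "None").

Flexible Spending Account

Service from 2022-08-18 to 25 Jul 2024: 707 days.
Flexible Spending Account — status full-time ✓; service 707 days ≥ 120 days ✓; 40 hrs/wk ≥ 24 ✓ → eligible.
Spot Bonus Program — service 707 days ≥ 6 weeks (≈42 days) ✓; rating 2 ≥ 2 ✓; age 45 ≥ 21 ✓; site Calgary ✗ (not Osaka, Albany, or Tampa) → not eligible.
Vision Plan — service 707 days ≥ 12 months (≈360 days) ✓; site Calgary ✗ (not Tulsa or Lyon) → not eligible.
Travel Insurance — status full-time ✓; service 707 days ≥ 180 days ✓; site Calgary ✗ (not Denver or Pune) → not eligible.
Dependent Care FSA — status full-time ✓ (not excluded); service 707 days < 2 years (≈730 days) ✗ → not eligible.
Short-Term Disability — service 707 days ≥ 120 days ✓; grade G8 ≥ G2 ✓; site Calgary ✗ (not Austin or Tampa) → not eligible.
Stock Purchase Plan — status full-time ✓; service 707 days < 3 years (≈1095 days) ✗ → not eligible.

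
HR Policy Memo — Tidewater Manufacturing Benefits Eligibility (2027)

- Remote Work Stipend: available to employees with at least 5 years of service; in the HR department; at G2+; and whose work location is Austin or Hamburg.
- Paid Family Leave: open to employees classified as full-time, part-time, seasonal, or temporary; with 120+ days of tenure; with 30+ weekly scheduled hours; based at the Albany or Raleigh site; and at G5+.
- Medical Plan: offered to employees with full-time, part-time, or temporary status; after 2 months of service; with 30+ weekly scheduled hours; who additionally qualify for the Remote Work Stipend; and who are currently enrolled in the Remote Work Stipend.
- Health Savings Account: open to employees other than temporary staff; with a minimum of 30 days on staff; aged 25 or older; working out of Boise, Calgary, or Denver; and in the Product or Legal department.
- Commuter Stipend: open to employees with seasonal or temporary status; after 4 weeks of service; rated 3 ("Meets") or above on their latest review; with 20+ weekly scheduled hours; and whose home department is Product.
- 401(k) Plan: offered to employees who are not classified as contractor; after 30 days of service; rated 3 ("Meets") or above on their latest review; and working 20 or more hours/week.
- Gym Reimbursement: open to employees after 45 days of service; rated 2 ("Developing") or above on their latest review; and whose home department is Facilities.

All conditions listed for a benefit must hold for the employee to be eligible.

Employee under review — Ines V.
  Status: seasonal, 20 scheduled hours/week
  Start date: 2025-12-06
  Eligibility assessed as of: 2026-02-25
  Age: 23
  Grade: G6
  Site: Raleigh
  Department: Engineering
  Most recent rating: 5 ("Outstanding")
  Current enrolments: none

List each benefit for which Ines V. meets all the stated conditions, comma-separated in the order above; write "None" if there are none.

Service from 2025-12-06 to 2026-02-25: 81 days.
Remote Work Stipend — service 81 days < 5 years (≈1825 days) ✗ → not eligible.
Paid Family Leave — status seasonal ✓; service 81 days < 120 days ✗ → not eligible.
Medical Plan — status seasonal ✗ (requires full-time, part-time, or temporary) → not eligible.
Health Savings Account — status seasonal ✓ (not excluded); service 81 days ≥ 30 days ✓; age 23 < 25 ✗ → not eligible.
Commuter Stipend — status seasonal ✓; service 81 days ≥ 4 weeks (≈28 days) ✓; rating 5 ≥ 3 ✓; 20 hrs/wk ≥ 20 ✓; dept Engineering ✗ → not eligible.
401(k) Plan — status seasonal ✓ (not excluded); service 81 days ≥ 30 days ✓; rating 5 ≥ 3 ✓; 20 hrs/wk ≥ 20 ✓ → eligible.
Gym Reimbursement — service 81 days ≥ 45 days ✓; rating 5 ≥ 2 ✓; dept Engineering ✗ → not eligible.

401(k) Plan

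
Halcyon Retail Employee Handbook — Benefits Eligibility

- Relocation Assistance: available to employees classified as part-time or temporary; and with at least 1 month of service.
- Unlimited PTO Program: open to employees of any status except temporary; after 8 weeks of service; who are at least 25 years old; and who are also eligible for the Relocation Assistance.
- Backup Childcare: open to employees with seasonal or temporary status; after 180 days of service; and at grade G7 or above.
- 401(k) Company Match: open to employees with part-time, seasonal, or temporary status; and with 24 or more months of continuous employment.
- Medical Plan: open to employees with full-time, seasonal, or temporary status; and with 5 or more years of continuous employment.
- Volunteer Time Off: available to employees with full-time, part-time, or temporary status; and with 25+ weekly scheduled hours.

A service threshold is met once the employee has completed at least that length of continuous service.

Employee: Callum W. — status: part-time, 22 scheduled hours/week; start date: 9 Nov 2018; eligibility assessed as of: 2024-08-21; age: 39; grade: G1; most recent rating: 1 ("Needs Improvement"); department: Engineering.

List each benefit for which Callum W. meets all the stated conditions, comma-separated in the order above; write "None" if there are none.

Service from 9 Nov 2018 to 2024-08-21: 2112 days.
Relocation Assistance — status part-time ✓; service 2112 days ≥ 1 month (≈30 days) ✓ → eligible.
Unlimited PTO Program — status part-time ✓ (not excluded); service 2112 days ≥ 8 weeks (≈56 days) ✓; age 39 ≥ 25 ✓; eligible for Relocation Assistance ✓ → eligible.
Backup Childcare — status part-time ✗ (requires seasonal or temporary) → not eligible.
401(k) Company Match — status part-time ✓; service 2112 days ≥ 24 months (≈720 days) ✓ → eligible.
Medical Plan — status part-time ✗ (requires full-time, seasonal, or temporary) → not eligible.
Volunteer Time Off — status part-time ✓; 22 hrs/wk < 25 ✗ → not eligible.

Relocation Assistance, Unlimited PTO Program, 401(k) Company Match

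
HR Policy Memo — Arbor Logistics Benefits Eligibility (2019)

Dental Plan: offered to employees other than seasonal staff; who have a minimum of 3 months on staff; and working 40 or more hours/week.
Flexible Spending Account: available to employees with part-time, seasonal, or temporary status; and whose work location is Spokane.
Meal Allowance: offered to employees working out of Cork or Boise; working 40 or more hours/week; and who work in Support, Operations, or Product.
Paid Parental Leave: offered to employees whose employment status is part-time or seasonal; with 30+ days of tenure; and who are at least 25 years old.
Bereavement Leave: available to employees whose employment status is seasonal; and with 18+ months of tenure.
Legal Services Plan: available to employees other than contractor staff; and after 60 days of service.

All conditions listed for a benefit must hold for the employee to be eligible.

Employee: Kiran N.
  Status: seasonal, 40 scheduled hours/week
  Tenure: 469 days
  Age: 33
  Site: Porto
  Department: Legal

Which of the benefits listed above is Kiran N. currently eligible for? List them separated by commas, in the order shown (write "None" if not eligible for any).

Paid Parental Leave, Legal Services Plan

Dental Plan — status seasonal ✗ (excluded) → not eligible.
Flexible Spending Account — status seasonal ✓; site Porto ✗ (not Spokane) → not eligible.
Meal Allowance — site Porto ✗ (not Cork or Boise) → not eligible.
Paid Parental Leave — status seasonal ✓; service 469 days ≥ 30 days ✓; age 33 ≥ 25 ✓ → eligible.
Bereavement Leave — status seasonal ✓; service 469 days < 18 months (≈540 days) ✗ → not eligible.
Legal Services Plan — status seasonal ✓ (not excluded); service 469 days ≥ 60 days ✓ → eligible.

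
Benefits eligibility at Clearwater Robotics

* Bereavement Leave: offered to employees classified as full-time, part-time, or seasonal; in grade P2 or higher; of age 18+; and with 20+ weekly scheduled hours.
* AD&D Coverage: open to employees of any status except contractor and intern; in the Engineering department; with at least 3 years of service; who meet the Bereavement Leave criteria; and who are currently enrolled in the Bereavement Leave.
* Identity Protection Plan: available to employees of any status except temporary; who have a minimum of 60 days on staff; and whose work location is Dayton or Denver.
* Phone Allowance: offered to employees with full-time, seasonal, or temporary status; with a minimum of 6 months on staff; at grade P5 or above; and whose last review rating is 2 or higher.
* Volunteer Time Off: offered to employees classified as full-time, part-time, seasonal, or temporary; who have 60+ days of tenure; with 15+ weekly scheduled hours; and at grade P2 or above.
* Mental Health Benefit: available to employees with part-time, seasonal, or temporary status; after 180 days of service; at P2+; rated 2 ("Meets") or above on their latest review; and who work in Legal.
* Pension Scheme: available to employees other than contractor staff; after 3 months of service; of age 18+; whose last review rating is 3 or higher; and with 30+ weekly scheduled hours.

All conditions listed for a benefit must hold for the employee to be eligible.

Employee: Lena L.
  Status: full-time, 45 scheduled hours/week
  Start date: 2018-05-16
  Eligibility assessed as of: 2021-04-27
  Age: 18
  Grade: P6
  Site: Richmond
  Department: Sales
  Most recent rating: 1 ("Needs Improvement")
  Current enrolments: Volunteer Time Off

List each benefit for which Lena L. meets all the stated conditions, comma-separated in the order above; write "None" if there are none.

Service from 2018-05-16 to 2021-04-27: 1077 days.
Bereavement Leave — status full-time ✓; grade P6 ≥ P2 ✓; age 18 ≥ 18 ✓; 45 hrs/wk ≥ 20 ✓ → eligible.
AD&D Coverage — status full-time ✓ (not excluded); dept Sales ✗ → not eligible.
Identity Protection Plan — status full-time ✓ (not excluded); service 1077 days ≥ 60 days ✓; site Richmond ✗ (not Dayton or Denver) → not eligible.
Phone Allowance — status full-time ✓; service 1077 days ≥ 6 months (≈180 days) ✓; grade P6 ≥ P5 ✓; rating 1 < 2 ✗ → not eligible.
Volunteer Time Off — status full-time ✓; service 1077 days ≥ 60 days ✓; 45 hrs/wk ≥ 15 ✓; grade P6 ≥ P2 ✓ → eligible.
Mental Health Benefit — status full-time ✗ (requires part-time, seasonal, or temporary) → not eligible.
Pension Scheme — status full-time ✓ (not excluded); service 1077 days ≥ 3 months (≈90 days) ✓; age 18 ≥ 18 ✓; rating 1 < 3 ✗ → not eligible.

Bereavement Leave, Volunteer Time Off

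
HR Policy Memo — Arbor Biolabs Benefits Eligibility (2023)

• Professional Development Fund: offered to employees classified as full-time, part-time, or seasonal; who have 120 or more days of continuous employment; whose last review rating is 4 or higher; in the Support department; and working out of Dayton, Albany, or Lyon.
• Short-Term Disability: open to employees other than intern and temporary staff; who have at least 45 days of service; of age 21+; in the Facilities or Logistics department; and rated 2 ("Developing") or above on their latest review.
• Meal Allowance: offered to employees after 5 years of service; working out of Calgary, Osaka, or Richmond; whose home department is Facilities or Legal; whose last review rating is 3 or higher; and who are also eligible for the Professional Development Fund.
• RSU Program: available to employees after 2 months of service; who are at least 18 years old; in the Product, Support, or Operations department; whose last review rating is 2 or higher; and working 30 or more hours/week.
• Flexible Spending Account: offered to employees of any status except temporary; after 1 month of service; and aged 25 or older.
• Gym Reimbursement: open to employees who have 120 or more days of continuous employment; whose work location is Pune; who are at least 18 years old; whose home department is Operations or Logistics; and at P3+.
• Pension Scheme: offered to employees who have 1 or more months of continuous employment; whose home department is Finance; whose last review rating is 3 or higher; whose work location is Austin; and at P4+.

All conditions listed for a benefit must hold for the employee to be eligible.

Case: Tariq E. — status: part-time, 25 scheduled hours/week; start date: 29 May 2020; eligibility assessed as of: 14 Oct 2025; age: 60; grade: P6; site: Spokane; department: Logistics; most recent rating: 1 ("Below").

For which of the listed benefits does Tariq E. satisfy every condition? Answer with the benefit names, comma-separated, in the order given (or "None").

Service from 29 May 2020 to 14 Oct 2025: 1964 days.
Professional Development Fund — status part-time ✓; service 1964 days ≥ 120 days ✓; rating 1 < 4 ✗ → not eligible.
Short-Term Disability — status part-time ✓ (not excluded); service 1964 days ≥ 45 days ✓; age 60 ≥ 21 ✓; dept Logistics ✓; rating 1 < 2 ✗ → not eligible.
Meal Allowance — service 1964 days ≥ 5 years (≈1825 days) ✓; site Spokane ✗ (not Calgary, Osaka, or Richmond) → not eligible.
RSU Program — service 1964 days ≥ 2 months (≈60 days) ✓; age 60 ≥ 18 ✓; dept Logistics ✗ → not eligible.
Flexible Spending Account — status part-time ✓ (not excluded); service 1964 days ≥ 1 month (≈30 days) ✓; age 60 ≥ 25 ✓ → eligible.
Gym Reimbursement — service 1964 days ≥ 120 days ✓; site Spokane ✗ (not Pune) → not eligible.
Pension Scheme — service 1964 days ≥ 1 month (≈30 days) ✓; dept Logistics ✗ → not eligible.

Flexible Spending Account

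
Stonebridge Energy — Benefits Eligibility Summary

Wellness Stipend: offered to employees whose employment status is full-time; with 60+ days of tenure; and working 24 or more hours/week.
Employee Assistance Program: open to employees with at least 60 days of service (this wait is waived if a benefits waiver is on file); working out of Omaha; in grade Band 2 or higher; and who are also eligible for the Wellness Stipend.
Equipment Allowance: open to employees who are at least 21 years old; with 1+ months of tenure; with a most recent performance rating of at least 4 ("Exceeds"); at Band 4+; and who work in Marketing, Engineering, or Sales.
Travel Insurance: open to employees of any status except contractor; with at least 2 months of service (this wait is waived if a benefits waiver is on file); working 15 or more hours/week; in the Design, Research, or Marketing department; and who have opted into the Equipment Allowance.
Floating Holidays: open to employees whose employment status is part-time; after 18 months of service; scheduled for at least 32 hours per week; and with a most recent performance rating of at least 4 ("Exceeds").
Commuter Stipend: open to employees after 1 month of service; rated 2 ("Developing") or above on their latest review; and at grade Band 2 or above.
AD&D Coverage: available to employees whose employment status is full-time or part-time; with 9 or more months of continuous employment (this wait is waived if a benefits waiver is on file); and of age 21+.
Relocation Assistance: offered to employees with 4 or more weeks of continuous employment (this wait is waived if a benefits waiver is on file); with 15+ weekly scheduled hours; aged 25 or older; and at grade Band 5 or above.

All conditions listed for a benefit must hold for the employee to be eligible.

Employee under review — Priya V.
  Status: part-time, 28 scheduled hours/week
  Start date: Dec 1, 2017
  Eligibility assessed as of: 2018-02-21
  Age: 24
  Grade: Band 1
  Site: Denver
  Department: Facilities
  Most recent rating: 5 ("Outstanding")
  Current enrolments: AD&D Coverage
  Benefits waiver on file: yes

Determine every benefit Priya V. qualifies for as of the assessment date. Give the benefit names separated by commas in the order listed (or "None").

Service from Dec 1, 2017 to 2018-02-21: 82 days.
Wellness Stipend — status part-time ✗ (requires full-time) → not eligible.
Employee Assistance Program — benefits waiver on file ✓; site Denver ✗ (not Omaha) → not eligible.
Equipment Allowance — age 24 ≥ 21 ✓; service 82 days ≥ 1 month (≈30 days) ✓; rating 5 ≥ 4 ✓; grade Band 1 < Band 4 ✗ → not eligible.
Travel Insurance — status part-time ✓ (not excluded); benefits waiver on file ✓; 28 hrs/wk ≥ 15 ✓; dept Facilities ✗ → not eligible.
Floating Holidays — status part-time ✓; service 82 days < 18 months (≈540 days) ✗ → not eligible.
Commuter Stipend — service 82 days ≥ 1 month (≈30 days) ✓; rating 5 ≥ 2 ✓; grade Band 1 < Band 2 ✗ → not eligible.
AD&D Coverage — status part-time ✓; benefits waiver on file ✓; age 24 ≥ 21 ✓ → eligible.
Relocation Assistance — benefits waiver on file ✓; 28 hrs/wk ≥ 15 ✓; age 24 < 25 ✗ → not eligible.

AD&D Coverage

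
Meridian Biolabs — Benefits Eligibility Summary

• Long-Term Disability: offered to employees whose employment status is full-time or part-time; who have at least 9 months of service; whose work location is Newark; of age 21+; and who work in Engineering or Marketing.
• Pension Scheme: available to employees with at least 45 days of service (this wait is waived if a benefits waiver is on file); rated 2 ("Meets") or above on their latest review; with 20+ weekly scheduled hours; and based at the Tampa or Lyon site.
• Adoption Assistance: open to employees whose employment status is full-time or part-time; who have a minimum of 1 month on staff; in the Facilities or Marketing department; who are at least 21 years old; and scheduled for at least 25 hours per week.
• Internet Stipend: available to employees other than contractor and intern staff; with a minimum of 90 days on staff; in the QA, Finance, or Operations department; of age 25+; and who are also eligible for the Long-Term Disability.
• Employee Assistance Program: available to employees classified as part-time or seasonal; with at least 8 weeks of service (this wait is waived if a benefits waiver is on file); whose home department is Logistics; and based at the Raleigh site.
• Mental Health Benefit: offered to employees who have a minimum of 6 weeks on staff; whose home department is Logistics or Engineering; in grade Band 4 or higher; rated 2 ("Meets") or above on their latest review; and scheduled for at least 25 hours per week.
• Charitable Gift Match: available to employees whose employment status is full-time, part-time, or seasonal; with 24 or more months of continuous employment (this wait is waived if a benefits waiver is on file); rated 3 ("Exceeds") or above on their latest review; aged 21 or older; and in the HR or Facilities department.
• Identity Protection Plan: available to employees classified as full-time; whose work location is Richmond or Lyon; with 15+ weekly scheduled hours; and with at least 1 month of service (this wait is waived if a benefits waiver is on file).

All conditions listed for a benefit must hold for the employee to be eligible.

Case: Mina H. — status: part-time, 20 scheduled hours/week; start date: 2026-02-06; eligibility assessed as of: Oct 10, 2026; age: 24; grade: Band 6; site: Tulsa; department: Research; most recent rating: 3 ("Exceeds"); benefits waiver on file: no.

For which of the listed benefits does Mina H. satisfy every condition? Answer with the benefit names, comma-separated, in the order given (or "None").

None

Service from 2026-02-06 to Oct 10, 2026: 246 days.
Long-Term Disability — status part-time ✓; service 246 days < 9 months (≈270 days) ✗ → not eligible.
Pension Scheme — no waiver, service 246 days ≥ 45 days ✓; rating 3 ≥ 2 ✓; 20 hrs/wk ≥ 20 ✓; site Tulsa ✗ (not Tampa or Lyon) → not eligible.
Adoption Assistance — status part-time ✓; service 246 days ≥ 1 month (≈30 days) ✓; dept Research ✗ → not eligible.
Internet Stipend — status part-time ✓ (not excluded); service 246 days ≥ 90 days ✓; dept Research ✗ → not eligible.
Employee Assistance Program — status part-time ✓; no waiver, service 246 days ≥ 8 weeks (≈56 days) ✓; dept Research ✗ → not eligible.
Mental Health Benefit — service 246 days ≥ 6 weeks (≈42 days) ✓; dept Research ✗ → not eligible.
Charitable Gift Match — status part-time ✓; no waiver, service 246 days < 24 months (≈720 days) ✗ → not eligible.
Identity Protection Plan — status part-time ✗ (requires full-time) → not eligible.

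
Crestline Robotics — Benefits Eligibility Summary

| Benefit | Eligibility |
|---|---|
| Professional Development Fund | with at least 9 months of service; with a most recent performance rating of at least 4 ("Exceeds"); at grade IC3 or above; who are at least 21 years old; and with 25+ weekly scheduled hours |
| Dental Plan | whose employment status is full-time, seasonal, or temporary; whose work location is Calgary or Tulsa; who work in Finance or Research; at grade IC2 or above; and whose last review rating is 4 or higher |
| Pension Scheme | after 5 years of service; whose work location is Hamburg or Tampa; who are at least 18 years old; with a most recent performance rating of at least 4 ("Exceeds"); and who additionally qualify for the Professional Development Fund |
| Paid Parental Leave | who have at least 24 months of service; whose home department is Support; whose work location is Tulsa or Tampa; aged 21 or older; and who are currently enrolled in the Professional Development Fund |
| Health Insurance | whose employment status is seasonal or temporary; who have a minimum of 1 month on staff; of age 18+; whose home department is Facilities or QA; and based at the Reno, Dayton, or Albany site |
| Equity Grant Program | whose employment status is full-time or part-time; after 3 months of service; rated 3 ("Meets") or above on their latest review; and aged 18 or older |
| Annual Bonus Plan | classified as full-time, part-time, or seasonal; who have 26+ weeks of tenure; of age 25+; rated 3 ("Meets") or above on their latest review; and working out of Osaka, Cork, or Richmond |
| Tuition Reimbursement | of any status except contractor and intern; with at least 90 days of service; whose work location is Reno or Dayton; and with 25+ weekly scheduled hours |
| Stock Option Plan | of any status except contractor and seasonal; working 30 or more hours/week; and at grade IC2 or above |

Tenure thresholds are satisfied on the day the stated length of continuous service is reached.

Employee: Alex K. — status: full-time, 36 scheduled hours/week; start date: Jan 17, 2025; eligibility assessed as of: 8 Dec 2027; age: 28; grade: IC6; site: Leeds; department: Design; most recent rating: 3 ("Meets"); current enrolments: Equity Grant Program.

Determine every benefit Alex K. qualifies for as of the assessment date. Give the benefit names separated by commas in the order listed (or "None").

Service from Jan 17, 2025 to 8 Dec 2027: 1055 days.
Professional Development Fund — service 1055 days ≥ 9 months (≈270 days) ✓; rating 3 < 4 ✗ → not eligible.
Dental Plan — status full-time ✓; site Leeds ✗ (not Calgary or Tulsa) → not eligible.
Pension Scheme — service 1055 days < 5 years (≈1825 days) ✗ → not eligible.
Paid Parental Leave — service 1055 days ≥ 24 months (≈720 days) ✓; dept Design ✗ → not eligible.
Health Insurance — status full-time ✗ (requires seasonal or temporary) → not eligible.
Equity Grant Program — status full-time ✓; service 1055 days ≥ 3 months (≈90 days) ✓; rating 3 ≥ 3 ✓; age 28 ≥ 18 ✓ → eligible.
Annual Bonus Plan — status full-time ✓; service 1055 days ≥ 26 weeks (≈182 days) ✓; age 28 ≥ 25 ✓; rating 3 ≥ 3 ✓; site Leeds ✗ (not Osaka, Cork, or Richmond) → not eligible.
Tuition Reimbursement — status full-time ✓ (not excluded); service 1055 days ≥ 90 days ✓; site Leeds ✗ (not Reno or Dayton) → not eligible.
Stock Option Plan — status full-time ✓ (not excluded); 36 hrs/wk ≥ 30 ✓; grade IC6 ≥ IC2 ✓ → eligible.

Equity Grant Program, Stock Option Plan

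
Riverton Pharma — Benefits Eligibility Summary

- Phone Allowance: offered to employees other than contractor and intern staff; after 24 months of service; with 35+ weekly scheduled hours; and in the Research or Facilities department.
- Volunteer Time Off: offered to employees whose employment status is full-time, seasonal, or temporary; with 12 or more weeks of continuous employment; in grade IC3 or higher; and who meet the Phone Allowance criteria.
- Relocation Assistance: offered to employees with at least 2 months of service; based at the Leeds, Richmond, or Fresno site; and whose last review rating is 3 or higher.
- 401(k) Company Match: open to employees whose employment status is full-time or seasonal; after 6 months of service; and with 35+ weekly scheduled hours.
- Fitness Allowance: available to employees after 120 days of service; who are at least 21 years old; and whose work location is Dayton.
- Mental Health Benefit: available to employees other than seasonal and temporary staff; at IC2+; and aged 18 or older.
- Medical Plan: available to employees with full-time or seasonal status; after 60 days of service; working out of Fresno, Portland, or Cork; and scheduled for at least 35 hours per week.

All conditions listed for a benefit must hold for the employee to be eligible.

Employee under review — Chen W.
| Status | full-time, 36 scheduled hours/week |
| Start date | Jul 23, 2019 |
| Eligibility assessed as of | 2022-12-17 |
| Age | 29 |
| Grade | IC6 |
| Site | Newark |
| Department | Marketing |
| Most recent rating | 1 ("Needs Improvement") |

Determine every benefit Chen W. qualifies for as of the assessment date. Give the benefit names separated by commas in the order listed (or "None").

401(k) Company Match, Mental Health Benefit

Service from Jul 23, 2019 to 2022-12-17: 1243 days.
Phone Allowance — status full-time ✓ (not excluded); service 1243 days ≥ 24 months (≈720 days) ✓; 36 hrs/wk ≥ 35 ✓; dept Marketing ✗ → not eligible.
Volunteer Time Off — status full-time ✓; service 1243 days ≥ 12 weeks (≈84 days) ✓; grade IC6 ≥ IC3 ✓; not eligible for Phone Allowance ✗ → not eligible.
Relocation Assistance — service 1243 days ≥ 2 months (≈60 days) ✓; site Newark ✗ (not Leeds, Richmond, or Fresno) → not eligible.
401(k) Company Match — status full-time ✓; service 1243 days ≥ 6 months (≈180 days) ✓; 36 hrs/wk ≥ 35 ✓ → eligible.
Fitness Allowance — service 1243 days ≥ 120 days ✓; age 29 ≥ 21 ✓; site Newark ✗ (not Dayton) → not eligible.
Mental Health Benefit — status full-time ✓ (not excluded); grade IC6 ≥ IC2 ✓; age 29 ≥ 18 ✓ → eligible.
Medical Plan — status full-time ✓; service 1243 days ≥ 60 days ✓; site Newark ✗ (not Fresno, Portland, or Cork) → not eligible.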